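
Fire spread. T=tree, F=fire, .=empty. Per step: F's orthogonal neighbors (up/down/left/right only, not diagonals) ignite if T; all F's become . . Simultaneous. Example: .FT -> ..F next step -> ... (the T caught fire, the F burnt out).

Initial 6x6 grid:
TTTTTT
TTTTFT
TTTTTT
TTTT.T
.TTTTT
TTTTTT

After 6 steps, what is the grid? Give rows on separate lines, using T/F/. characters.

Step 1: 4 trees catch fire, 1 burn out
  TTTTFT
  TTTF.F
  TTTTFT
  TTTT.T
  .TTTTT
  TTTTTT
Step 2: 5 trees catch fire, 4 burn out
  TTTF.F
  TTF...
  TTTF.F
  TTTT.T
  .TTTTT
  TTTTTT
Step 3: 5 trees catch fire, 5 burn out
  TTF...
  TF....
  TTF...
  TTTF.F
  .TTTTT
  TTTTTT
Step 4: 6 trees catch fire, 5 burn out
  TF....
  F.....
  TF....
  TTF...
  .TTFTF
  TTTTTT
Step 5: 7 trees catch fire, 6 burn out
  F.....
  ......
  F.....
  TF....
  .TF.F.
  TTTFTF
Step 6: 4 trees catch fire, 7 burn out
  ......
  ......
  ......
  F.....
  .F....
  TTF.F.

......
......
......
F.....
.F....
TTF.F.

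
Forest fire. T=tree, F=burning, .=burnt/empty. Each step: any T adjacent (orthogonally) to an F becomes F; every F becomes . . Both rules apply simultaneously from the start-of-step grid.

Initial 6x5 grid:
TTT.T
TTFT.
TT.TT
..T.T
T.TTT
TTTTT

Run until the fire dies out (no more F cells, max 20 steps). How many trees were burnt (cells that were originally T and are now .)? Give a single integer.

Step 1: +3 fires, +1 burnt (F count now 3)
Step 2: +4 fires, +3 burnt (F count now 4)
Step 3: +3 fires, +4 burnt (F count now 3)
Step 4: +1 fires, +3 burnt (F count now 1)
Step 5: +1 fires, +1 burnt (F count now 1)
Step 6: +2 fires, +1 burnt (F count now 2)
Step 7: +2 fires, +2 burnt (F count now 2)
Step 8: +2 fires, +2 burnt (F count now 2)
Step 9: +1 fires, +2 burnt (F count now 1)
Step 10: +1 fires, +1 burnt (F count now 1)
Step 11: +1 fires, +1 burnt (F count now 1)
Step 12: +0 fires, +1 burnt (F count now 0)
Fire out after step 12
Initially T: 22, now '.': 29
Total burnt (originally-T cells now '.'): 21

Answer: 21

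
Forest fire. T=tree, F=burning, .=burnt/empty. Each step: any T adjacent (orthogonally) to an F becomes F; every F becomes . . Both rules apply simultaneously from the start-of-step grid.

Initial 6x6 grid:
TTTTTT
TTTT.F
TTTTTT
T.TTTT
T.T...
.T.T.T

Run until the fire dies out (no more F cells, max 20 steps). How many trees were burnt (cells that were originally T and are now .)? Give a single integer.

Step 1: +2 fires, +1 burnt (F count now 2)
Step 2: +3 fires, +2 burnt (F count now 3)
Step 3: +3 fires, +3 burnt (F count now 3)
Step 4: +4 fires, +3 burnt (F count now 4)
Step 5: +4 fires, +4 burnt (F count now 4)
Step 6: +4 fires, +4 burnt (F count now 4)
Step 7: +2 fires, +4 burnt (F count now 2)
Step 8: +1 fires, +2 burnt (F count now 1)
Step 9: +0 fires, +1 burnt (F count now 0)
Fire out after step 9
Initially T: 26, now '.': 33
Total burnt (originally-T cells now '.'): 23

Answer: 23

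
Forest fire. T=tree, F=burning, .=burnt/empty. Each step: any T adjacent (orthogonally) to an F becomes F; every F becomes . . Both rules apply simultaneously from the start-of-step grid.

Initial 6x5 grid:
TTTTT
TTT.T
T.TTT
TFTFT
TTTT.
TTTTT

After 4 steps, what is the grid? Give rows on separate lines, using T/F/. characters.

Step 1: 6 trees catch fire, 2 burn out
  TTTTT
  TTT.T
  T.TFT
  F.F.F
  TFTF.
  TTTTT
Step 2: 7 trees catch fire, 6 burn out
  TTTTT
  TTT.T
  F.F.F
  .....
  F.F..
  TFTFT
Step 3: 6 trees catch fire, 7 burn out
  TTTTT
  FTF.F
  .....
  .....
  .....
  F.F.F
Step 4: 4 trees catch fire, 6 burn out
  FTFTF
  .F...
  .....
  .....
  .....
  .....

FTFTF
.F...
.....
.....
.....
.....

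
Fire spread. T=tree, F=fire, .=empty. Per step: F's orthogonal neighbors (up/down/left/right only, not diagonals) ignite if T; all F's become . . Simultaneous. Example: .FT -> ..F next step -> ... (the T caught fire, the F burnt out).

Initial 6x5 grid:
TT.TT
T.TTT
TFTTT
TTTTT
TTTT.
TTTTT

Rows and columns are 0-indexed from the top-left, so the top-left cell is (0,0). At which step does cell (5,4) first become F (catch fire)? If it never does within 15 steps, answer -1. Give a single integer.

Step 1: cell (5,4)='T' (+3 fires, +1 burnt)
Step 2: cell (5,4)='T' (+6 fires, +3 burnt)
Step 3: cell (5,4)='T' (+7 fires, +6 burnt)
Step 4: cell (5,4)='T' (+7 fires, +7 burnt)
Step 5: cell (5,4)='T' (+2 fires, +7 burnt)
Step 6: cell (5,4)='F' (+1 fires, +2 burnt)
  -> target ignites at step 6
Step 7: cell (5,4)='.' (+0 fires, +1 burnt)
  fire out at step 7

6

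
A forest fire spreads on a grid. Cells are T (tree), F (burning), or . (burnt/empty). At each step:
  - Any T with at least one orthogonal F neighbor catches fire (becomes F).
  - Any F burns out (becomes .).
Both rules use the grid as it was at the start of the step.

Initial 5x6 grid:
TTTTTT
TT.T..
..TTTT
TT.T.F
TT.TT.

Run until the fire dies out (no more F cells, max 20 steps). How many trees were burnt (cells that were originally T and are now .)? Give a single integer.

Step 1: +1 fires, +1 burnt (F count now 1)
Step 2: +1 fires, +1 burnt (F count now 1)
Step 3: +1 fires, +1 burnt (F count now 1)
Step 4: +3 fires, +1 burnt (F count now 3)
Step 5: +2 fires, +3 burnt (F count now 2)
Step 6: +3 fires, +2 burnt (F count now 3)
Step 7: +2 fires, +3 burnt (F count now 2)
Step 8: +2 fires, +2 burnt (F count now 2)
Step 9: +1 fires, +2 burnt (F count now 1)
Step 10: +0 fires, +1 burnt (F count now 0)
Fire out after step 10
Initially T: 20, now '.': 26
Total burnt (originally-T cells now '.'): 16

Answer: 16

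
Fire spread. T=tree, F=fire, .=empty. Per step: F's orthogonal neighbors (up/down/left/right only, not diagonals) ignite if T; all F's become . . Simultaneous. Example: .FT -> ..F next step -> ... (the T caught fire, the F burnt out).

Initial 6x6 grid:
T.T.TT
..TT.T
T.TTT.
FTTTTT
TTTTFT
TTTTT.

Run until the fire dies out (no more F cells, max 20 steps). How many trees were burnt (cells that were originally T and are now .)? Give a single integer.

Step 1: +7 fires, +2 burnt (F count now 7)
Step 2: +8 fires, +7 burnt (F count now 8)
Step 3: +4 fires, +8 burnt (F count now 4)
Step 4: +2 fires, +4 burnt (F count now 2)
Step 5: +1 fires, +2 burnt (F count now 1)
Step 6: +0 fires, +1 burnt (F count now 0)
Fire out after step 6
Initially T: 26, now '.': 32
Total burnt (originally-T cells now '.'): 22

Answer: 22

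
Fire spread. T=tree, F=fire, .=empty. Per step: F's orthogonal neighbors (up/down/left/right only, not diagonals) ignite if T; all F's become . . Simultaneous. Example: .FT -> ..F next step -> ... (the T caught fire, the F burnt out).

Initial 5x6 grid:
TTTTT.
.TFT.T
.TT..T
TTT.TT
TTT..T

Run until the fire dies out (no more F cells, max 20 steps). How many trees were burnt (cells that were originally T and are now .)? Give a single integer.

Step 1: +4 fires, +1 burnt (F count now 4)
Step 2: +4 fires, +4 burnt (F count now 4)
Step 3: +4 fires, +4 burnt (F count now 4)
Step 4: +2 fires, +4 burnt (F count now 2)
Step 5: +1 fires, +2 burnt (F count now 1)
Step 6: +0 fires, +1 burnt (F count now 0)
Fire out after step 6
Initially T: 20, now '.': 25
Total burnt (originally-T cells now '.'): 15

Answer: 15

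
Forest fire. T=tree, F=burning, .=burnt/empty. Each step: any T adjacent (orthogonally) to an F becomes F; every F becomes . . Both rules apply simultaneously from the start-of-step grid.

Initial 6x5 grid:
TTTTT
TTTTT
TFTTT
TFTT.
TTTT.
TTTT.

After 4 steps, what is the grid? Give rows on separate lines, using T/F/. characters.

Step 1: 6 trees catch fire, 2 burn out
  TTTTT
  TFTTT
  F.FTT
  F.FT.
  TFTT.
  TTTT.
Step 2: 8 trees catch fire, 6 burn out
  TFTTT
  F.FTT
  ...FT
  ...F.
  F.FT.
  TFTT.
Step 3: 7 trees catch fire, 8 burn out
  F.FTT
  ...FT
  ....F
  .....
  ...F.
  F.FT.
Step 4: 3 trees catch fire, 7 burn out
  ...FT
  ....F
  .....
  .....
  .....
  ...F.

...FT
....F
.....
.....
.....
...F.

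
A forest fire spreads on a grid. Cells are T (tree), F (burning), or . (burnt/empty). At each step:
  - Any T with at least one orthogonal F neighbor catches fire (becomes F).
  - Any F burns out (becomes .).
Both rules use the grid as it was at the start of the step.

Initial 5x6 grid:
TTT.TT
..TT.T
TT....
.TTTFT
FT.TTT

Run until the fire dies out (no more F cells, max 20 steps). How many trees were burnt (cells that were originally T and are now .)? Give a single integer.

Step 1: +4 fires, +2 burnt (F count now 4)
Step 2: +4 fires, +4 burnt (F count now 4)
Step 3: +1 fires, +4 burnt (F count now 1)
Step 4: +1 fires, +1 burnt (F count now 1)
Step 5: +0 fires, +1 burnt (F count now 0)
Fire out after step 5
Initially T: 18, now '.': 22
Total burnt (originally-T cells now '.'): 10

Answer: 10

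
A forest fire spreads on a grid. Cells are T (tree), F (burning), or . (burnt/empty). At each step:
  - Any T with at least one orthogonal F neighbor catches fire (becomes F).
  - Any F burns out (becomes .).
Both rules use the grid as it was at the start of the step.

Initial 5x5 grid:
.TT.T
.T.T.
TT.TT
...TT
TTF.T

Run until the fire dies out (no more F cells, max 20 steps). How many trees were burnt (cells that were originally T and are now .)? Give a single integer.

Answer: 2

Derivation:
Step 1: +1 fires, +1 burnt (F count now 1)
Step 2: +1 fires, +1 burnt (F count now 1)
Step 3: +0 fires, +1 burnt (F count now 0)
Fire out after step 3
Initially T: 14, now '.': 13
Total burnt (originally-T cells now '.'): 2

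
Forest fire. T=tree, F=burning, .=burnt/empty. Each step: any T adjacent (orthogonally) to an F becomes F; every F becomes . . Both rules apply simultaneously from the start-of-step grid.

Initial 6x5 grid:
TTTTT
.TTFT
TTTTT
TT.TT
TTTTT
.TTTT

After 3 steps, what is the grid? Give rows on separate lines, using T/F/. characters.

Step 1: 4 trees catch fire, 1 burn out
  TTTFT
  .TF.F
  TTTFT
  TT.TT
  TTTTT
  .TTTT
Step 2: 6 trees catch fire, 4 burn out
  TTF.F
  .F...
  TTF.F
  TT.FT
  TTTTT
  .TTTT
Step 3: 4 trees catch fire, 6 burn out
  TF...
  .....
  TF...
  TT..F
  TTTFT
  .TTTT

TF...
.....
TF...
TT..F
TTTFT
.TTTT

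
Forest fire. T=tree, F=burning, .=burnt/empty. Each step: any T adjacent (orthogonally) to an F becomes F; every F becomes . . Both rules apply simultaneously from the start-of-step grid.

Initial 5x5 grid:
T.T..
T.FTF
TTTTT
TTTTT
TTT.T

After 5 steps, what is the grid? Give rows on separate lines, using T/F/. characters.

Step 1: 4 trees catch fire, 2 burn out
  T.F..
  T..F.
  TTFTF
  TTTTT
  TTT.T
Step 2: 4 trees catch fire, 4 burn out
  T....
  T....
  TF.F.
  TTFTF
  TTT.T
Step 3: 5 trees catch fire, 4 burn out
  T....
  T....
  F....
  TF.F.
  TTF.F
Step 4: 3 trees catch fire, 5 burn out
  T....
  F....
  .....
  F....
  TF...
Step 5: 2 trees catch fire, 3 burn out
  F....
  .....
  .....
  .....
  F....

F....
.....
.....
.....
F....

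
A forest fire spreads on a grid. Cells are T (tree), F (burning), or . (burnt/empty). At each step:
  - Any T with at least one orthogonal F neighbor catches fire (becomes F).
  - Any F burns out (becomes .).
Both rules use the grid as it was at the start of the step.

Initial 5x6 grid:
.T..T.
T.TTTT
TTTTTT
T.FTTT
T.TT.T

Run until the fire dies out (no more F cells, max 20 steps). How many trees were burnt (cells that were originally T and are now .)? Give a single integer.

Answer: 20

Derivation:
Step 1: +3 fires, +1 burnt (F count now 3)
Step 2: +5 fires, +3 burnt (F count now 5)
Step 3: +4 fires, +5 burnt (F count now 4)
Step 4: +5 fires, +4 burnt (F count now 5)
Step 5: +3 fires, +5 burnt (F count now 3)
Step 6: +0 fires, +3 burnt (F count now 0)
Fire out after step 6
Initially T: 21, now '.': 29
Total burnt (originally-T cells now '.'): 20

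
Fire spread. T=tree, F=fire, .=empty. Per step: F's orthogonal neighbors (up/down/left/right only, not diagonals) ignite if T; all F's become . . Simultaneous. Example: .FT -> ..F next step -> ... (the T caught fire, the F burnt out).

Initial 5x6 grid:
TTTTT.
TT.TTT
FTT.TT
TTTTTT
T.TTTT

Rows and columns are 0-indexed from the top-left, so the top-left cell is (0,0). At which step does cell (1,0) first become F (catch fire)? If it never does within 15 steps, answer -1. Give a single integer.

Step 1: cell (1,0)='F' (+3 fires, +1 burnt)
  -> target ignites at step 1
Step 2: cell (1,0)='.' (+5 fires, +3 burnt)
Step 3: cell (1,0)='.' (+2 fires, +5 burnt)
Step 4: cell (1,0)='.' (+3 fires, +2 burnt)
Step 5: cell (1,0)='.' (+3 fires, +3 burnt)
Step 6: cell (1,0)='.' (+5 fires, +3 burnt)
Step 7: cell (1,0)='.' (+3 fires, +5 burnt)
Step 8: cell (1,0)='.' (+1 fires, +3 burnt)
Step 9: cell (1,0)='.' (+0 fires, +1 burnt)
  fire out at step 9

1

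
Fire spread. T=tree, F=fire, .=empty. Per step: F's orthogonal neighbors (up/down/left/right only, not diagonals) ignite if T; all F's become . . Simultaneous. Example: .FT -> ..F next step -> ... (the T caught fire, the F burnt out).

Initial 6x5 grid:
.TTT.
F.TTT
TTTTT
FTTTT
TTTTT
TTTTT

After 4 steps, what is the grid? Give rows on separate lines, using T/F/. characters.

Step 1: 3 trees catch fire, 2 burn out
  .TTT.
  ..TTT
  FTTTT
  .FTTT
  FTTTT
  TTTTT
Step 2: 4 trees catch fire, 3 burn out
  .TTT.
  ..TTT
  .FTTT
  ..FTT
  .FTTT
  FTTTT
Step 3: 4 trees catch fire, 4 burn out
  .TTT.
  ..TTT
  ..FTT
  ...FT
  ..FTT
  .FTTT
Step 4: 5 trees catch fire, 4 burn out
  .TTT.
  ..FTT
  ...FT
  ....F
  ...FT
  ..FTT

.TTT.
..FTT
...FT
....F
...FT
..FTT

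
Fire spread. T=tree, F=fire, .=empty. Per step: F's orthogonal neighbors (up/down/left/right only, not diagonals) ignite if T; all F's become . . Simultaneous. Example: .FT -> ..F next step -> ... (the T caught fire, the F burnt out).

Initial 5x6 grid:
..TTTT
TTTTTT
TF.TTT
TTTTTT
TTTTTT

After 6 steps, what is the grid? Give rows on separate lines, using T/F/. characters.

Step 1: 3 trees catch fire, 1 burn out
  ..TTTT
  TFTTTT
  F..TTT
  TFTTTT
  TTTTTT
Step 2: 5 trees catch fire, 3 burn out
  ..TTTT
  F.FTTT
  ...TTT
  F.FTTT
  TFTTTT
Step 3: 5 trees catch fire, 5 burn out
  ..FTTT
  ...FTT
  ...TTT
  ...FTT
  F.FTTT
Step 4: 5 trees catch fire, 5 burn out
  ...FTT
  ....FT
  ...FTT
  ....FT
  ...FTT
Step 5: 5 trees catch fire, 5 burn out
  ....FT
  .....F
  ....FT
  .....F
  ....FT
Step 6: 3 trees catch fire, 5 burn out
  .....F
  ......
  .....F
  ......
  .....F

.....F
......
.....F
......
.....F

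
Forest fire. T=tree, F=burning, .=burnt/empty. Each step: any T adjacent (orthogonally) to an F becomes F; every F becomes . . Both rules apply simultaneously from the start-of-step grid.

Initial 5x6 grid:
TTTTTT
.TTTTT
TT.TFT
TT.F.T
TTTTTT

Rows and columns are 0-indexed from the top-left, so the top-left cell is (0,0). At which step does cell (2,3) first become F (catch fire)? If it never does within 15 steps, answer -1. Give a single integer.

Step 1: cell (2,3)='F' (+4 fires, +2 burnt)
  -> target ignites at step 1
Step 2: cell (2,3)='.' (+6 fires, +4 burnt)
Step 3: cell (2,3)='.' (+5 fires, +6 burnt)
Step 4: cell (2,3)='.' (+4 fires, +5 burnt)
Step 5: cell (2,3)='.' (+3 fires, +4 burnt)
Step 6: cell (2,3)='.' (+2 fires, +3 burnt)
Step 7: cell (2,3)='.' (+0 fires, +2 burnt)
  fire out at step 7

1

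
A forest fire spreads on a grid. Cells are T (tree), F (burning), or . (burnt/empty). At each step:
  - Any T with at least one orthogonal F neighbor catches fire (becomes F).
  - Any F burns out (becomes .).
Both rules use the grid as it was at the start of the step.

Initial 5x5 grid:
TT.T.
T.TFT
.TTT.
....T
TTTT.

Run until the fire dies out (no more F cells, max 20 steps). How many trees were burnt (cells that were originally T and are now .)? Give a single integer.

Answer: 6

Derivation:
Step 1: +4 fires, +1 burnt (F count now 4)
Step 2: +1 fires, +4 burnt (F count now 1)
Step 3: +1 fires, +1 burnt (F count now 1)
Step 4: +0 fires, +1 burnt (F count now 0)
Fire out after step 4
Initially T: 14, now '.': 17
Total burnt (originally-T cells now '.'): 6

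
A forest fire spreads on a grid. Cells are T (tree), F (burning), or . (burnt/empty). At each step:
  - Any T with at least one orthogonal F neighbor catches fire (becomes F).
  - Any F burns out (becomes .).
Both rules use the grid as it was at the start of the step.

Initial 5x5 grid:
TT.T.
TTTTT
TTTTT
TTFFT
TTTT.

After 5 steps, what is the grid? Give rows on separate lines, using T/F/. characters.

Step 1: 6 trees catch fire, 2 burn out
  TT.T.
  TTTTT
  TTFFT
  TF..F
  TTFF.
Step 2: 6 trees catch fire, 6 burn out
  TT.T.
  TTFFT
  TF..F
  F....
  TF...
Step 3: 5 trees catch fire, 6 burn out
  TT.F.
  TF..F
  F....
  .....
  F....
Step 4: 2 trees catch fire, 5 burn out
  TF...
  F....
  .....
  .....
  .....
Step 5: 1 trees catch fire, 2 burn out
  F....
  .....
  .....
  .....
  .....

F....
.....
.....
.....
.....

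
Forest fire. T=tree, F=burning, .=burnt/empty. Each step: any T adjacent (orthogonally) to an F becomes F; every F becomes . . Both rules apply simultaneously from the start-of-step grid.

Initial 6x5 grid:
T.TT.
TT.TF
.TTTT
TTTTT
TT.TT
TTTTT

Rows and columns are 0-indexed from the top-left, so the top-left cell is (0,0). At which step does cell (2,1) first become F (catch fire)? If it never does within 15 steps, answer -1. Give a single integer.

Step 1: cell (2,1)='T' (+2 fires, +1 burnt)
Step 2: cell (2,1)='T' (+3 fires, +2 burnt)
Step 3: cell (2,1)='T' (+4 fires, +3 burnt)
Step 4: cell (2,1)='F' (+4 fires, +4 burnt)
  -> target ignites at step 4
Step 5: cell (2,1)='.' (+3 fires, +4 burnt)
Step 6: cell (2,1)='.' (+4 fires, +3 burnt)
Step 7: cell (2,1)='.' (+3 fires, +4 burnt)
Step 8: cell (2,1)='.' (+1 fires, +3 burnt)
Step 9: cell (2,1)='.' (+0 fires, +1 burnt)
  fire out at step 9

4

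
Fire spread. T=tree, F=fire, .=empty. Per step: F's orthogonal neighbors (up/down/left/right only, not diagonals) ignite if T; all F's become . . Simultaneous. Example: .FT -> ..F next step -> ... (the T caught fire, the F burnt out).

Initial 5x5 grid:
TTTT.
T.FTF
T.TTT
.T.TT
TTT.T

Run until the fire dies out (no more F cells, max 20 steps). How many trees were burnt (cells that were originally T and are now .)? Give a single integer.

Answer: 13

Derivation:
Step 1: +4 fires, +2 burnt (F count now 4)
Step 2: +4 fires, +4 burnt (F count now 4)
Step 3: +3 fires, +4 burnt (F count now 3)
Step 4: +1 fires, +3 burnt (F count now 1)
Step 5: +1 fires, +1 burnt (F count now 1)
Step 6: +0 fires, +1 burnt (F count now 0)
Fire out after step 6
Initially T: 17, now '.': 21
Total burnt (originally-T cells now '.'): 13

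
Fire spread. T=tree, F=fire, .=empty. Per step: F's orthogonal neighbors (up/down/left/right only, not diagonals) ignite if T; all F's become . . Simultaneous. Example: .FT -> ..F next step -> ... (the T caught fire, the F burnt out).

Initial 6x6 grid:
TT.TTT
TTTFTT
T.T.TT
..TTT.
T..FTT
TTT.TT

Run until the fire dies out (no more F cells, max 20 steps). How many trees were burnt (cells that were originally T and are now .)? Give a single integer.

Answer: 21

Derivation:
Step 1: +5 fires, +2 burnt (F count now 5)
Step 2: +9 fires, +5 burnt (F count now 9)
Step 3: +5 fires, +9 burnt (F count now 5)
Step 4: +2 fires, +5 burnt (F count now 2)
Step 5: +0 fires, +2 burnt (F count now 0)
Fire out after step 5
Initially T: 25, now '.': 32
Total burnt (originally-T cells now '.'): 21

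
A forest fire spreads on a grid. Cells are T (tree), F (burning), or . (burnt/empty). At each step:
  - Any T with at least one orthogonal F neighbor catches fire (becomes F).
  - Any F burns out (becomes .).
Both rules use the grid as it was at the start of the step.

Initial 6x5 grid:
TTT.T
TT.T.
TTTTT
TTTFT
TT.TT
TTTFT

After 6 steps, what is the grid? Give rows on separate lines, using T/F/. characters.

Step 1: 6 trees catch fire, 2 burn out
  TTT.T
  TT.T.
  TTTFT
  TTF.F
  TT.FT
  TTF.F
Step 2: 6 trees catch fire, 6 burn out
  TTT.T
  TT.F.
  TTF.F
  TF...
  TT..F
  TF...
Step 3: 4 trees catch fire, 6 burn out
  TTT.T
  TT...
  TF...
  F....
  TF...
  F....
Step 4: 3 trees catch fire, 4 burn out
  TTT.T
  TF...
  F....
  .....
  F....
  .....
Step 5: 2 trees catch fire, 3 burn out
  TFT.T
  F....
  .....
  .....
  .....
  .....
Step 6: 2 trees catch fire, 2 burn out
  F.F.T
  .....
  .....
  .....
  .....
  .....

F.F.T
.....
.....
.....
.....
.....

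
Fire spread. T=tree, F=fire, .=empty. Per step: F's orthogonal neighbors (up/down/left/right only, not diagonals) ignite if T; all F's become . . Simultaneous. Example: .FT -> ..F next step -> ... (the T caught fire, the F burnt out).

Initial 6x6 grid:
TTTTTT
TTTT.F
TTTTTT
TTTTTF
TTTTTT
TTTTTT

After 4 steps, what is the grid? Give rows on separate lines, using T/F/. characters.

Step 1: 4 trees catch fire, 2 burn out
  TTTTTF
  TTTT..
  TTTTTF
  TTTTF.
  TTTTTF
  TTTTTT
Step 2: 5 trees catch fire, 4 burn out
  TTTTF.
  TTTT..
  TTTTF.
  TTTF..
  TTTTF.
  TTTTTF
Step 3: 5 trees catch fire, 5 burn out
  TTTF..
  TTTT..
  TTTF..
  TTF...
  TTTF..
  TTTTF.
Step 4: 6 trees catch fire, 5 burn out
  TTF...
  TTTF..
  TTF...
  TF....
  TTF...
  TTTF..

TTF...
TTTF..
TTF...
TF....
TTF...
TTTF..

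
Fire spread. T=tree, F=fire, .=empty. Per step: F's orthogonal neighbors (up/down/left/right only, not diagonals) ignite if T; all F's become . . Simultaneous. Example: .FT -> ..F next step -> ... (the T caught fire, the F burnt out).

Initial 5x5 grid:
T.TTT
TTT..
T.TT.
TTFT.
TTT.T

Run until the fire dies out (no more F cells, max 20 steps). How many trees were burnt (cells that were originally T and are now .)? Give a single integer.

Answer: 16

Derivation:
Step 1: +4 fires, +1 burnt (F count now 4)
Step 2: +4 fires, +4 burnt (F count now 4)
Step 3: +4 fires, +4 burnt (F count now 4)
Step 4: +2 fires, +4 burnt (F count now 2)
Step 5: +2 fires, +2 burnt (F count now 2)
Step 6: +0 fires, +2 burnt (F count now 0)
Fire out after step 6
Initially T: 17, now '.': 24
Total burnt (originally-T cells now '.'): 16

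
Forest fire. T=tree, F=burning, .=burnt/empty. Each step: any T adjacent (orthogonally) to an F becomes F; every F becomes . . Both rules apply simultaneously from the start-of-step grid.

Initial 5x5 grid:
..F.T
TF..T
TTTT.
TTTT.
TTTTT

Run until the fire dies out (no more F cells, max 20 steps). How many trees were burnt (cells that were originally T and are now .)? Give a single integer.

Step 1: +2 fires, +2 burnt (F count now 2)
Step 2: +3 fires, +2 burnt (F count now 3)
Step 3: +4 fires, +3 burnt (F count now 4)
Step 4: +3 fires, +4 burnt (F count now 3)
Step 5: +1 fires, +3 burnt (F count now 1)
Step 6: +1 fires, +1 burnt (F count now 1)
Step 7: +0 fires, +1 burnt (F count now 0)
Fire out after step 7
Initially T: 16, now '.': 23
Total burnt (originally-T cells now '.'): 14

Answer: 14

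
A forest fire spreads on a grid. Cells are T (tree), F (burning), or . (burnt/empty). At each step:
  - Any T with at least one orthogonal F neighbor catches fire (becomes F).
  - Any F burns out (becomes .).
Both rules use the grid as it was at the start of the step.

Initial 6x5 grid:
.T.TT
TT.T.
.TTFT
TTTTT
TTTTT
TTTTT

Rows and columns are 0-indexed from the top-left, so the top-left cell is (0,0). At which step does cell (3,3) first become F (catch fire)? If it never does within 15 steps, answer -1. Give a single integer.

Step 1: cell (3,3)='F' (+4 fires, +1 burnt)
  -> target ignites at step 1
Step 2: cell (3,3)='.' (+5 fires, +4 burnt)
Step 3: cell (3,3)='.' (+6 fires, +5 burnt)
Step 4: cell (3,3)='.' (+6 fires, +6 burnt)
Step 5: cell (3,3)='.' (+2 fires, +6 burnt)
Step 6: cell (3,3)='.' (+1 fires, +2 burnt)
Step 7: cell (3,3)='.' (+0 fires, +1 burnt)
  fire out at step 7

1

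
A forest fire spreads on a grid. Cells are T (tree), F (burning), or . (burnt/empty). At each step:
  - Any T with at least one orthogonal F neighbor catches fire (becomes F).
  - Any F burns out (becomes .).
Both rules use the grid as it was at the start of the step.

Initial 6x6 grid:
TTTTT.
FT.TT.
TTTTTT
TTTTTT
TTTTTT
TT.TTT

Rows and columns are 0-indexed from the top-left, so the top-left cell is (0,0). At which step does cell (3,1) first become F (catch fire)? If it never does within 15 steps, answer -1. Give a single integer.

Step 1: cell (3,1)='T' (+3 fires, +1 burnt)
Step 2: cell (3,1)='T' (+3 fires, +3 burnt)
Step 3: cell (3,1)='F' (+4 fires, +3 burnt)
  -> target ignites at step 3
Step 4: cell (3,1)='.' (+5 fires, +4 burnt)
Step 5: cell (3,1)='.' (+6 fires, +5 burnt)
Step 6: cell (3,1)='.' (+4 fires, +6 burnt)
Step 7: cell (3,1)='.' (+3 fires, +4 burnt)
Step 8: cell (3,1)='.' (+2 fires, +3 burnt)
Step 9: cell (3,1)='.' (+1 fires, +2 burnt)
Step 10: cell (3,1)='.' (+0 fires, +1 burnt)
  fire out at step 10

3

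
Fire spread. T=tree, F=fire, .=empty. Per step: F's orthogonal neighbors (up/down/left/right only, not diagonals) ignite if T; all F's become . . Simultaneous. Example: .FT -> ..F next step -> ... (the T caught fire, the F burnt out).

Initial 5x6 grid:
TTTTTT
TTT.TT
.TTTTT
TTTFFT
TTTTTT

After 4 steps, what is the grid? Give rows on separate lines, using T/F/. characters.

Step 1: 6 trees catch fire, 2 burn out
  TTTTTT
  TTT.TT
  .TTFFT
  TTF..F
  TTTFFT
Step 2: 6 trees catch fire, 6 burn out
  TTTTTT
  TTT.FT
  .TF..F
  TF....
  TTF..F
Step 3: 6 trees catch fire, 6 burn out
  TTTTFT
  TTF..F
  .F....
  F.....
  TF....
Step 4: 5 trees catch fire, 6 burn out
  TTFF.F
  TF....
  ......
  ......
  F.....

TTFF.F
TF....
......
......
F.....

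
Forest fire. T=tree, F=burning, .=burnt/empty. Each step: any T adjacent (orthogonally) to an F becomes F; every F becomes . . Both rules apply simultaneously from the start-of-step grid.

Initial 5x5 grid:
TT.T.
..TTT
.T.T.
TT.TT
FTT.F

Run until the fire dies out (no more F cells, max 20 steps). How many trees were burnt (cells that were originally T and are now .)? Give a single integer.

Step 1: +3 fires, +2 burnt (F count now 3)
Step 2: +3 fires, +3 burnt (F count now 3)
Step 3: +2 fires, +3 burnt (F count now 2)
Step 4: +1 fires, +2 burnt (F count now 1)
Step 5: +3 fires, +1 burnt (F count now 3)
Step 6: +0 fires, +3 burnt (F count now 0)
Fire out after step 6
Initially T: 14, now '.': 23
Total burnt (originally-T cells now '.'): 12

Answer: 12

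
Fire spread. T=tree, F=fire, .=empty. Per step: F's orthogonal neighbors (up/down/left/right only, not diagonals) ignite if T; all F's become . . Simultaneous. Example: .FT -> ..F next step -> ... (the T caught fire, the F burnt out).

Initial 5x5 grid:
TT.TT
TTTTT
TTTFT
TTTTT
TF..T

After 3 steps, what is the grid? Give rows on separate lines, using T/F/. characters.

Step 1: 6 trees catch fire, 2 burn out
  TT.TT
  TTTFT
  TTF.F
  TFTFT
  F...T
Step 2: 7 trees catch fire, 6 burn out
  TT.FT
  TTF.F
  TF...
  F.F.F
  ....T
Step 3: 4 trees catch fire, 7 burn out
  TT..F
  TF...
  F....
  .....
  ....F

TT..F
TF...
F....
.....
....F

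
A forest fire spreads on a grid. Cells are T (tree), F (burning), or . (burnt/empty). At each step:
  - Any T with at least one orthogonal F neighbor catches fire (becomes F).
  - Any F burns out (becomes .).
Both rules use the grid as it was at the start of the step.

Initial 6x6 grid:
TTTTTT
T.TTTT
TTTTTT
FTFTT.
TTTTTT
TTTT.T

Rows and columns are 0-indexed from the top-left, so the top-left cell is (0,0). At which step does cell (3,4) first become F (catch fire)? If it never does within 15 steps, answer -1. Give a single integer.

Step 1: cell (3,4)='T' (+6 fires, +2 burnt)
Step 2: cell (3,4)='F' (+9 fires, +6 burnt)
  -> target ignites at step 2
Step 3: cell (3,4)='.' (+7 fires, +9 burnt)
Step 4: cell (3,4)='.' (+5 fires, +7 burnt)
Step 5: cell (3,4)='.' (+3 fires, +5 burnt)
Step 6: cell (3,4)='.' (+1 fires, +3 burnt)
Step 7: cell (3,4)='.' (+0 fires, +1 burnt)
  fire out at step 7

2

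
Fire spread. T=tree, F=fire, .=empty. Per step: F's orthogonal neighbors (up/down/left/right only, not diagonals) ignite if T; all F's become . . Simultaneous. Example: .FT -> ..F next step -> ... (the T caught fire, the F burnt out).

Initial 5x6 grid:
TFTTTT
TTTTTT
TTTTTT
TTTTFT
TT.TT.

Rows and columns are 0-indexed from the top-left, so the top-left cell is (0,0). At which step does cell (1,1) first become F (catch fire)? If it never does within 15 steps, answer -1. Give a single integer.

Step 1: cell (1,1)='F' (+7 fires, +2 burnt)
  -> target ignites at step 1
Step 2: cell (1,1)='.' (+9 fires, +7 burnt)
Step 3: cell (1,1)='.' (+6 fires, +9 burnt)
Step 4: cell (1,1)='.' (+3 fires, +6 burnt)
Step 5: cell (1,1)='.' (+1 fires, +3 burnt)
Step 6: cell (1,1)='.' (+0 fires, +1 burnt)
  fire out at step 6

1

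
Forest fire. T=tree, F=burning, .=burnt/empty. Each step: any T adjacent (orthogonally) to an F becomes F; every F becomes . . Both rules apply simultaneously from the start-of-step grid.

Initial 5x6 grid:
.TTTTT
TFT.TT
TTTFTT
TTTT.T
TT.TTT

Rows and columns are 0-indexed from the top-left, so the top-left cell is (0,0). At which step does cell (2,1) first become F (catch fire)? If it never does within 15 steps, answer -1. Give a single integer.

Step 1: cell (2,1)='F' (+7 fires, +2 burnt)
  -> target ignites at step 1
Step 2: cell (2,1)='.' (+7 fires, +7 burnt)
Step 3: cell (2,1)='.' (+7 fires, +7 burnt)
Step 4: cell (2,1)='.' (+3 fires, +7 burnt)
Step 5: cell (2,1)='.' (+0 fires, +3 burnt)
  fire out at step 5

1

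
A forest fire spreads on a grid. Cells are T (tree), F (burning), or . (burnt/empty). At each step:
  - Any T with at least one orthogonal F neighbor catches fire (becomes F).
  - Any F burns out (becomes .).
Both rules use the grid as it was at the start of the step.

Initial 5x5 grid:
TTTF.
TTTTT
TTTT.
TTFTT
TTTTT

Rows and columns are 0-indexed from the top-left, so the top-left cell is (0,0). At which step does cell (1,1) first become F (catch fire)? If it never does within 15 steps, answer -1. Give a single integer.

Step 1: cell (1,1)='T' (+6 fires, +2 burnt)
Step 2: cell (1,1)='T' (+9 fires, +6 burnt)
Step 3: cell (1,1)='F' (+5 fires, +9 burnt)
  -> target ignites at step 3
Step 4: cell (1,1)='.' (+1 fires, +5 burnt)
Step 5: cell (1,1)='.' (+0 fires, +1 burnt)
  fire out at step 5

3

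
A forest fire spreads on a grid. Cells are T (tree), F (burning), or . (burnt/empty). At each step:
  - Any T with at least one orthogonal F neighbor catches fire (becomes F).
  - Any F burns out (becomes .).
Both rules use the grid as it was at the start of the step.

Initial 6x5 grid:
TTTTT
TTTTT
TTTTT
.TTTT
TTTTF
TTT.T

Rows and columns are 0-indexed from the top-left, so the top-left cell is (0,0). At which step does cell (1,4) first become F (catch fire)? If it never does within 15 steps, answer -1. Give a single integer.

Step 1: cell (1,4)='T' (+3 fires, +1 burnt)
Step 2: cell (1,4)='T' (+3 fires, +3 burnt)
Step 3: cell (1,4)='F' (+5 fires, +3 burnt)
  -> target ignites at step 3
Step 4: cell (1,4)='.' (+6 fires, +5 burnt)
Step 5: cell (1,4)='.' (+4 fires, +6 burnt)
Step 6: cell (1,4)='.' (+3 fires, +4 burnt)
Step 7: cell (1,4)='.' (+2 fires, +3 burnt)
Step 8: cell (1,4)='.' (+1 fires, +2 burnt)
Step 9: cell (1,4)='.' (+0 fires, +1 burnt)
  fire out at step 9

3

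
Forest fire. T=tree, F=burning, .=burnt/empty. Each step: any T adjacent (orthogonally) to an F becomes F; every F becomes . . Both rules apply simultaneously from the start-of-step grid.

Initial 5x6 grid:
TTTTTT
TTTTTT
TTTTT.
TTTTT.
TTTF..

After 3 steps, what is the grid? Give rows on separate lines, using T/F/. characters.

Step 1: 2 trees catch fire, 1 burn out
  TTTTTT
  TTTTTT
  TTTTT.
  TTTFT.
  TTF...
Step 2: 4 trees catch fire, 2 burn out
  TTTTTT
  TTTTTT
  TTTFT.
  TTF.F.
  TF....
Step 3: 5 trees catch fire, 4 burn out
  TTTTTT
  TTTFTT
  TTF.F.
  TF....
  F.....

TTTTTT
TTTFTT
TTF.F.
TF....
F.....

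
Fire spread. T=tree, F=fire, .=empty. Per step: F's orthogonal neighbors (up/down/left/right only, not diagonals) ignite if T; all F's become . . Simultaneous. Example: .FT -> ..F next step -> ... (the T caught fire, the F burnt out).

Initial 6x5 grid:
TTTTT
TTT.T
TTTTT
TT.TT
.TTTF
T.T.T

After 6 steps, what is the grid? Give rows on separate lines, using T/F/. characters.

Step 1: 3 trees catch fire, 1 burn out
  TTTTT
  TTT.T
  TTTTT
  TT.TF
  .TTF.
  T.T.F
Step 2: 3 trees catch fire, 3 burn out
  TTTTT
  TTT.T
  TTTTF
  TT.F.
  .TF..
  T.T..
Step 3: 4 trees catch fire, 3 burn out
  TTTTT
  TTT.F
  TTTF.
  TT...
  .F...
  T.F..
Step 4: 3 trees catch fire, 4 burn out
  TTTTF
  TTT..
  TTF..
  TF...
  .....
  T....
Step 5: 4 trees catch fire, 3 burn out
  TTTF.
  TTF..
  TF...
  F....
  .....
  T....
Step 6: 3 trees catch fire, 4 burn out
  TTF..
  TF...
  F....
  .....
  .....
  T....

TTF..
TF...
F....
.....
.....
T....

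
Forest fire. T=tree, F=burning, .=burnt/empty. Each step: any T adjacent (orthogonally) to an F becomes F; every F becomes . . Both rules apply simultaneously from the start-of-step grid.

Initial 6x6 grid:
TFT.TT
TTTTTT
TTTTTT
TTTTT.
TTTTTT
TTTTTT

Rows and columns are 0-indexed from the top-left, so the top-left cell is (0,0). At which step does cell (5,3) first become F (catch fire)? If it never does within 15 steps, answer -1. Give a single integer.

Step 1: cell (5,3)='T' (+3 fires, +1 burnt)
Step 2: cell (5,3)='T' (+3 fires, +3 burnt)
Step 3: cell (5,3)='T' (+4 fires, +3 burnt)
Step 4: cell (5,3)='T' (+5 fires, +4 burnt)
Step 5: cell (5,3)='T' (+7 fires, +5 burnt)
Step 6: cell (5,3)='T' (+6 fires, +7 burnt)
Step 7: cell (5,3)='F' (+2 fires, +6 burnt)
  -> target ignites at step 7
Step 8: cell (5,3)='.' (+2 fires, +2 burnt)
Step 9: cell (5,3)='.' (+1 fires, +2 burnt)
Step 10: cell (5,3)='.' (+0 fires, +1 burnt)
  fire out at step 10

7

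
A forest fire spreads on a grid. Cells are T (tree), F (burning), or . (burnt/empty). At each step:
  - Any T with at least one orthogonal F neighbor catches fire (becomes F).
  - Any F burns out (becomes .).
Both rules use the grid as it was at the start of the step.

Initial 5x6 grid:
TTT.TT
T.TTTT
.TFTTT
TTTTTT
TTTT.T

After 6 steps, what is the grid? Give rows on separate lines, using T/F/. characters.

Step 1: 4 trees catch fire, 1 burn out
  TTT.TT
  T.FTTT
  .F.FTT
  TTFTTT
  TTTT.T
Step 2: 6 trees catch fire, 4 burn out
  TTF.TT
  T..FTT
  ....FT
  TF.FTT
  TTFT.T
Step 3: 7 trees catch fire, 6 burn out
  TF..TT
  T...FT
  .....F
  F...FT
  TF.F.T
Step 4: 5 trees catch fire, 7 burn out
  F...FT
  T....F
  ......
  .....F
  F....T
Step 5: 3 trees catch fire, 5 burn out
  .....F
  F.....
  ......
  ......
  .....F
Step 6: 0 trees catch fire, 3 burn out
  ......
  ......
  ......
  ......
  ......

......
......
......
......
......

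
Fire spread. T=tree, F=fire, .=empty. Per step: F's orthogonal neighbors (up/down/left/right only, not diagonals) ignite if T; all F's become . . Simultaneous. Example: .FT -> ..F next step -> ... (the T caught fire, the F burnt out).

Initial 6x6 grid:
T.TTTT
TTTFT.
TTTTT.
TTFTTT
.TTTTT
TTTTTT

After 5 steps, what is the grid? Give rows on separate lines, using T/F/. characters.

Step 1: 8 trees catch fire, 2 burn out
  T.TFTT
  TTF.F.
  TTFFT.
  TF.FTT
  .TFTTT
  TTTTTT
Step 2: 10 trees catch fire, 8 burn out
  T.F.FT
  TF....
  TF..F.
  F...FT
  .F.FTT
  TTFTTT
Step 3: 7 trees catch fire, 10 burn out
  T....F
  F.....
  F.....
  .....F
  ....FT
  TF.FTT
Step 4: 4 trees catch fire, 7 burn out
  F.....
  ......
  ......
  ......
  .....F
  F...FT
Step 5: 1 trees catch fire, 4 burn out
  ......
  ......
  ......
  ......
  ......
  .....F

......
......
......
......
......
.....F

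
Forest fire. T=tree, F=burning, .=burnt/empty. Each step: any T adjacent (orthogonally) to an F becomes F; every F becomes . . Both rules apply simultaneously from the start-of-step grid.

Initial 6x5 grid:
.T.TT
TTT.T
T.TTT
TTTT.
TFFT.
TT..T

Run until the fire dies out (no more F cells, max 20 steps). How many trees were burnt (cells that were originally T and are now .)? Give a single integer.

Answer: 19

Derivation:
Step 1: +5 fires, +2 burnt (F count now 5)
Step 2: +4 fires, +5 burnt (F count now 4)
Step 3: +3 fires, +4 burnt (F count now 3)
Step 4: +3 fires, +3 burnt (F count now 3)
Step 5: +2 fires, +3 burnt (F count now 2)
Step 6: +1 fires, +2 burnt (F count now 1)
Step 7: +1 fires, +1 burnt (F count now 1)
Step 8: +0 fires, +1 burnt (F count now 0)
Fire out after step 8
Initially T: 20, now '.': 29
Total burnt (originally-T cells now '.'): 19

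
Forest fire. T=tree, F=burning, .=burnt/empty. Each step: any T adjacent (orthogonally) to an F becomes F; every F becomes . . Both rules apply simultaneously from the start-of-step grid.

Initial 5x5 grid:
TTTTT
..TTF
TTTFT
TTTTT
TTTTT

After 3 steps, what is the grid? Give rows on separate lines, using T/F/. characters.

Step 1: 5 trees catch fire, 2 burn out
  TTTTF
  ..TF.
  TTF.F
  TTTFT
  TTTTT
Step 2: 6 trees catch fire, 5 burn out
  TTTF.
  ..F..
  TF...
  TTF.F
  TTTFT
Step 3: 5 trees catch fire, 6 burn out
  TTF..
  .....
  F....
  TF...
  TTF.F

TTF..
.....
F....
TF...
TTF.F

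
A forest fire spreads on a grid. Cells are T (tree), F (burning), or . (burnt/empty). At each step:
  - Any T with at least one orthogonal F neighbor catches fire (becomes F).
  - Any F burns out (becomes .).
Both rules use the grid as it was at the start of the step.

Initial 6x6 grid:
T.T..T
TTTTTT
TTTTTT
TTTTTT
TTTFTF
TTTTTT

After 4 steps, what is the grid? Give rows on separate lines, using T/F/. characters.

Step 1: 6 trees catch fire, 2 burn out
  T.T..T
  TTTTTT
  TTTTTT
  TTTFTF
  TTF.F.
  TTTFTF
Step 2: 7 trees catch fire, 6 burn out
  T.T..T
  TTTTTT
  TTTFTF
  TTF.F.
  TF....
  TTF.F.
Step 3: 7 trees catch fire, 7 burn out
  T.T..T
  TTTFTF
  TTF.F.
  TF....
  F.....
  TF....
Step 4: 6 trees catch fire, 7 burn out
  T.T..F
  TTF.F.
  TF....
  F.....
  ......
  F.....

T.T..F
TTF.F.
TF....
F.....
......
F.....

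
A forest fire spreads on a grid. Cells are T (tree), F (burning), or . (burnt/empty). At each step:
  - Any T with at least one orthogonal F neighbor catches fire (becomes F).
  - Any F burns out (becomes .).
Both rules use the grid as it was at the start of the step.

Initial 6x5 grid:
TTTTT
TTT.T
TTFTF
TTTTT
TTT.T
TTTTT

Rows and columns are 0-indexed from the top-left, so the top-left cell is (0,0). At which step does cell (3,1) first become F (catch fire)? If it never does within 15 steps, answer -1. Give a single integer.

Step 1: cell (3,1)='T' (+6 fires, +2 burnt)
Step 2: cell (3,1)='F' (+8 fires, +6 burnt)
  -> target ignites at step 2
Step 3: cell (3,1)='.' (+7 fires, +8 burnt)
Step 4: cell (3,1)='.' (+4 fires, +7 burnt)
Step 5: cell (3,1)='.' (+1 fires, +4 burnt)
Step 6: cell (3,1)='.' (+0 fires, +1 burnt)
  fire out at step 6

2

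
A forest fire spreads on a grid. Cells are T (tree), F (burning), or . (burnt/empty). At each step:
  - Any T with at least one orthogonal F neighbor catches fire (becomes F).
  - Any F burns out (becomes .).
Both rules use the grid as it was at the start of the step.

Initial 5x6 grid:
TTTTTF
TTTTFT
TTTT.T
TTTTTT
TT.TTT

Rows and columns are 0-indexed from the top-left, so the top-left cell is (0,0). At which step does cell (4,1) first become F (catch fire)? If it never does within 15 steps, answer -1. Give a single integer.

Step 1: cell (4,1)='T' (+3 fires, +2 burnt)
Step 2: cell (4,1)='T' (+4 fires, +3 burnt)
Step 3: cell (4,1)='T' (+5 fires, +4 burnt)
Step 4: cell (4,1)='T' (+7 fires, +5 burnt)
Step 5: cell (4,1)='T' (+4 fires, +7 burnt)
Step 6: cell (4,1)='F' (+2 fires, +4 burnt)
  -> target ignites at step 6
Step 7: cell (4,1)='.' (+1 fires, +2 burnt)
Step 8: cell (4,1)='.' (+0 fires, +1 burnt)
  fire out at step 8

6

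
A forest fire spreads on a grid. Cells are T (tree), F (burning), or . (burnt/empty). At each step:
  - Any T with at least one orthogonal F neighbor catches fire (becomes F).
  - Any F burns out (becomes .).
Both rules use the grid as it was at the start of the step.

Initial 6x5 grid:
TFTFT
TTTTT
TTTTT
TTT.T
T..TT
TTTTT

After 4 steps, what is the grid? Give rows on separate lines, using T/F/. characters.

Step 1: 5 trees catch fire, 2 burn out
  F.F.F
  TFTFT
  TTTTT
  TTT.T
  T..TT
  TTTTT
Step 2: 5 trees catch fire, 5 burn out
  .....
  F.F.F
  TFTFT
  TTT.T
  T..TT
  TTTTT
Step 3: 4 trees catch fire, 5 burn out
  .....
  .....
  F.F.F
  TFT.T
  T..TT
  TTTTT
Step 4: 3 trees catch fire, 4 burn out
  .....
  .....
  .....
  F.F.F
  T..TT
  TTTTT

.....
.....
.....
F.F.F
T..TT
TTTTT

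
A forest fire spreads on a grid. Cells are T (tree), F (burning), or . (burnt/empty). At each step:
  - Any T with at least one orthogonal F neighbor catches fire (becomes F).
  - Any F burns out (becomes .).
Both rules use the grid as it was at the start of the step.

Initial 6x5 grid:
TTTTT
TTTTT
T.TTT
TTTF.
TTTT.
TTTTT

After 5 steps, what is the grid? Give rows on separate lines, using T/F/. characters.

Step 1: 3 trees catch fire, 1 burn out
  TTTTT
  TTTTT
  T.TFT
  TTF..
  TTTF.
  TTTTT
Step 2: 6 trees catch fire, 3 burn out
  TTTTT
  TTTFT
  T.F.F
  TF...
  TTF..
  TTTFT
Step 3: 7 trees catch fire, 6 burn out
  TTTFT
  TTF.F
  T....
  F....
  TF...
  TTF.F
Step 4: 6 trees catch fire, 7 burn out
  TTF.F
  TF...
  F....
  .....
  F....
  TF...
Step 5: 3 trees catch fire, 6 burn out
  TF...
  F....
  .....
  .....
  .....
  F....

TF...
F....
.....
.....
.....
F....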